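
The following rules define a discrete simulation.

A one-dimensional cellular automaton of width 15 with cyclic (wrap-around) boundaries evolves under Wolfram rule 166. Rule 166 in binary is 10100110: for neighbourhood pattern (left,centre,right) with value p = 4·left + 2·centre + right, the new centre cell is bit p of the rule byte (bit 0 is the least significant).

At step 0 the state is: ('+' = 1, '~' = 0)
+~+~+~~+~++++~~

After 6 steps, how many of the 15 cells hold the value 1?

step 0: +~+~+~~+~++++~~
step 1: +++++~+++~++~~+
step 2: ++++~+~+~+~~~+~
step 3: ~++~++++++~~+++
step 4: +~~+~++++~~+~+~
step 5: +~+++~++~~+++++
step 6: ~+~+~+~~~+~++++

8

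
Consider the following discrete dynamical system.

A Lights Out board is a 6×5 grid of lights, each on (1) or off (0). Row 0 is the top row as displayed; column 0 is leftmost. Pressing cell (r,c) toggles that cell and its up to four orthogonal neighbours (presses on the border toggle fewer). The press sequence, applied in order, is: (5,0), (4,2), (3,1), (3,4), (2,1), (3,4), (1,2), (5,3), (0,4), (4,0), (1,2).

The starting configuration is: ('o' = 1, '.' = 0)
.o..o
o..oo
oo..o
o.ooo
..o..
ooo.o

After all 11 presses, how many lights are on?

16

[0] .o..o
o..oo
oo..o
o.ooo
..o..
ooo.o
[1] .o..o
o..oo
oo..o
o.ooo
o.o..
..o.o
[2] .o..o
o..oo
oo..o
o..oo
oo.o.
....o
[3] .o..o
o..oo
o...o
.oooo
o..o.
....o
[4] .o..o
o..oo
o....
.oo..
o..oo
....o
[5] .o..o
oo.oo
.oo..
..o..
o..oo
....o
[6] .o..o
oo.oo
.oo.o
..ooo
o..o.
....o
[7] .oo.o
o.o.o
.o..o
..ooo
o..o.
....o
[8] .oo.o
o.o.o
.o..o
..ooo
o....
..oo.
[9] .ooo.
o.o..
.o..o
..ooo
o....
..oo.
[10] .ooo.
o.o..
.o..o
o.ooo
.o...
o.oo.
[11] .o.o.
oo.o.
.oo.o
o.ooo
.o...
o.oo.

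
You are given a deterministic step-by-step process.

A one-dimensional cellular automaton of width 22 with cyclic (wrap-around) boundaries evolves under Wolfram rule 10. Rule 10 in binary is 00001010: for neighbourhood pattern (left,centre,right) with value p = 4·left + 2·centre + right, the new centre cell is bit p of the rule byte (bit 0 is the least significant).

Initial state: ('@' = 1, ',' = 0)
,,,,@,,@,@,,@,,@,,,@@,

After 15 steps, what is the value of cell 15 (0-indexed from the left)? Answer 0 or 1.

0

step 0: ,,,,@,,@,@,,@,,@,,,@@,
step 1: ,,,@,,@,,,,@,,@,,,@@,,
step 2: ,,@,,@,,,,@,,@,,,@@,,,
step 3: ,@,,@,,,,@,,@,,,@@,,,,
step 4: @,,@,,,,@,,@,,,@@,,,,,
step 5: ,,@,,,,@,,@,,,@@,,,,,@
step 6: ,@,,,,@,,@,,,@@,,,,,@,
step 7: @,,,,@,,@,,,@@,,,,,@,,
step 8: ,,,,@,,@,,,@@,,,,,@,,@
step 9: ,,,@,,@,,,@@,,,,,@,,@,
step 10: ,,@,,@,,,@@,,,,,@,,@,,
step 11: ,@,,@,,,@@,,,,,@,,@,,,
step 12: @,,@,,,@@,,,,,@,,@,,,,
step 13: ,,@,,,@@,,,,,@,,@,,,,@
step 14: ,@,,,@@,,,,,@,,@,,,,@,
step 15: @,,,@@,,,,,@,,@,,,,@,,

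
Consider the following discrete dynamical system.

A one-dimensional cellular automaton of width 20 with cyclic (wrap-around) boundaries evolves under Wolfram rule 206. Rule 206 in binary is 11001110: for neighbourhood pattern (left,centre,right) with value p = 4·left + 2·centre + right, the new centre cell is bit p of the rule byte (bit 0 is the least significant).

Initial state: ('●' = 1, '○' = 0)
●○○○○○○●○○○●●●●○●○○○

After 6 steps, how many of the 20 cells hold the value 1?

16

step 0: ●○○○○○○●○○○●●●●○●○○○
step 1: ●○○○○○●●○○●●●●●○●○○●
step 2: ●○○○○●●●○●●●●●●○●○●●
step 3: ●○○○●●●●○●●●●●●○●○●●
step 4: ●○○●●●●●○●●●●●●○●○●●
step 5: ●○●●●●●●○●●●●●●○●○●●
step 6: ●○●●●●●●○●●●●●●○●○●●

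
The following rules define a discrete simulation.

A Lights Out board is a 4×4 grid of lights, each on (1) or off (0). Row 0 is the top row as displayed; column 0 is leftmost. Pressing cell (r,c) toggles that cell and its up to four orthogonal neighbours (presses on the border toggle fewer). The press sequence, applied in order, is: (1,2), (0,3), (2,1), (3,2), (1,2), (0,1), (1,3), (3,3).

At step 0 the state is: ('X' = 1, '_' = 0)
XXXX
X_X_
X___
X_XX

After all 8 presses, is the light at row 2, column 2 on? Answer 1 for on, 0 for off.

gen 0: XXXX
X_X_
X___
X_XX
gen 1: XX_X
XX_X
X_X_
X_XX
gen 2: XXX_
XX__
X_X_
X_XX
gen 3: XXX_
X___
_X__
XXXX
gen 4: XXX_
X___
_XX_
X___
gen 5: XX__
XXXX
_X__
X___
gen 6: __X_
X_XX
_X__
X___
gen 7: __XX
X___
_X_X
X___
gen 8: __XX
X___
_X__
X_XX

0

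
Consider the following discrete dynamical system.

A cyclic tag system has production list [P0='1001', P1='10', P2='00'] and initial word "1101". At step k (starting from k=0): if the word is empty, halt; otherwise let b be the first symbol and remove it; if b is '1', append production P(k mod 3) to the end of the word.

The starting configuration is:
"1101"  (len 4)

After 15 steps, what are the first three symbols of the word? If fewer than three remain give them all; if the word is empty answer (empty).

t=0: "1101"  (len 4)
t=1: "1011001"  (len 7)
t=2: "01100110"  (len 8)
t=3: "1100110"  (len 7)
t=4: "1001101001"  (len 10)
t=5: "00110100110"  (len 11)
t=6: "0110100110"  (len 10)
t=7: "110100110"  (len 9)
t=8: "1010011010"  (len 10)
t=9: "01001101000"  (len 11)
t=10: "1001101000"  (len 10)
t=11: "00110100010"  (len 11)
t=12: "0110100010"  (len 10)
t=13: "110100010"  (len 9)
t=14: "1010001010"  (len 10)
t=15: "01000101000"  (len 11)

010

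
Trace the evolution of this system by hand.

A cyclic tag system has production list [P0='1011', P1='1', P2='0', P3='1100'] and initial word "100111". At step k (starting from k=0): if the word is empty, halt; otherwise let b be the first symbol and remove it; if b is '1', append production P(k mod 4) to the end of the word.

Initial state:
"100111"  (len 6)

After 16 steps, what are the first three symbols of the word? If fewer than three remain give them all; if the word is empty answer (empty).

111

0) "100111"  (len 6)
1) "001111011"  (len 9)
2) "01111011"  (len 8)
3) "1111011"  (len 7)
4) "1110111100"  (len 10)
5) "1101111001011"  (len 13)
6) "1011110010111"  (len 13)
7) "0111100101110"  (len 13)
8) "111100101110"  (len 12)
9) "111001011101011"  (len 15)
10) "110010111010111"  (len 15)
11) "100101110101110"  (len 15)
12) "001011101011101100"  (len 18)
13) "01011101011101100"  (len 17)
14) "1011101011101100"  (len 16)
15) "0111010111011000"  (len 16)
16) "111010111011000"  (len 15)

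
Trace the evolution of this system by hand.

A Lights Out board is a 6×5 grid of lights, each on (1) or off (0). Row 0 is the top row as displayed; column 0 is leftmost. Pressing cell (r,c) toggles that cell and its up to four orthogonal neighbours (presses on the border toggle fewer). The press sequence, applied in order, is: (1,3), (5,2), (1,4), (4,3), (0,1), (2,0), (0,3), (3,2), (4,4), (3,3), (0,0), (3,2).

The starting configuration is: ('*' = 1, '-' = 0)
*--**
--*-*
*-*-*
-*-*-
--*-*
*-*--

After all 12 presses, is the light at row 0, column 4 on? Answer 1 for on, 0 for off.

gen 0: *--**
--*-*
*-*-*
-*-*-
--*-*
*-*--
gen 1: *---*
---*-
*-***
-*-*-
--*-*
*-*--
gen 2: *---*
---*-
*-***
-*-*-
----*
**-*-
gen 3: *----
----*
*-**-
-*-*-
----*
**-*-
gen 4: *----
----*
*-**-
-*---
--**-
**---
gen 5: -**--
-*--*
*-**-
-*---
--**-
**---
gen 6: -**--
**--*
-***-
**---
--**-
**---
gen 7: -*-**
**-**
-***-
**---
--**-
**---
gen 8: -*-**
**-**
-*-*-
*-**-
---*-
**---
gen 9: -*-**
**-**
-*-*-
*-***
----*
**--*
gen 10: -*-**
**-**
-*---
*----
---**
**--*
gen 11: *--**
-*-**
-*---
*----
---**
**--*
gen 12: *--**
-*-**
-**--
****-
--***
**--*

1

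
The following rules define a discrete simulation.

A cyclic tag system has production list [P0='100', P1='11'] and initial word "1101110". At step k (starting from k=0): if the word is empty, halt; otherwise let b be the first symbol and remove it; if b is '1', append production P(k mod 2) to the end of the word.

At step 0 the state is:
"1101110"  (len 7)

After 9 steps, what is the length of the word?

[0] "1101110"  (len 7)
[1] "101110100"  (len 9)
[2] "0111010011"  (len 10)
[3] "111010011"  (len 9)
[4] "1101001111"  (len 10)
[5] "101001111100"  (len 12)
[6] "0100111110011"  (len 13)
[7] "100111110011"  (len 12)
[8] "0011111001111"  (len 13)
[9] "011111001111"  (len 12)

12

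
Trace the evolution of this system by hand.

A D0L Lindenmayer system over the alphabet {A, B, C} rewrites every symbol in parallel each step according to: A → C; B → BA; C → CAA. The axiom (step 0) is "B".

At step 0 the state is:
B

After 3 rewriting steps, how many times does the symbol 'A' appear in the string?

3

[0] B
[1] BA
[2] BAC
[3] BACCAA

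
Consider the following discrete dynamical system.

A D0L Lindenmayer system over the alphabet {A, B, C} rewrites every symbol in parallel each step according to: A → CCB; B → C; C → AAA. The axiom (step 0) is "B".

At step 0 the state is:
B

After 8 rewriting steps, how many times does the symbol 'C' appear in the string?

step 0: B
step 1: C
step 2: AAA
step 3: CCBCCBCCB
step 4: AAAAAACAAAAAACAAAAAAC
step 5: CCBCCBCCBCCBCCBCCBAAACCBCCBCCBCCBCCBCCBAAACCBCCBCCBCCBCCBCCBAAA
step 6: AAAAAACAAAAAACAAAAAACAAAAAACAAAAAACAAAAAACCCBCCBCCBAAAAAAC…BCCBCCBAAAAAACAAAAAACAAAAAACAAAAAACAAAAAACAAAAAACCCBCCBCCB  (len 153)
step 7: CCBCCBCCBCCBCCBCCBAAACCBCCBCCBCCBCCBCCBAAACCBCCBCCBCCBCCBC…BCCBCCBCCBCCBAAACCBCCBCCBCCBCCBCCBAAAAAAAAACAAAAAACAAAAAAC  (len 441)
step 8: AAAAAACAAAAAACAAAAAACAAAAAACAAAAAACAAAAAACCCBCCBCCBAAAAAAC…BCCBCCBCCBCCBAAACCBCCBCCBCCBCCBCCBAAACCBCCBCCBCCBCCBCCBAAA  (len 1107)

324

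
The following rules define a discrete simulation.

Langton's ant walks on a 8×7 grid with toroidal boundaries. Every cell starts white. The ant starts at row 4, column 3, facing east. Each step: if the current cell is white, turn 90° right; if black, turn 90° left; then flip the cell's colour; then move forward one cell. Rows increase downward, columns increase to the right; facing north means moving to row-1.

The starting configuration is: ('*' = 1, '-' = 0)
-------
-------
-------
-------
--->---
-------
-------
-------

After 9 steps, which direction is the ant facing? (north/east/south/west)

gen 0: -------
-------
-------
-------
--->---
-------
-------
-------
gen 1: -------
-------
-------
-------
---*---
---v---
-------
-------
gen 2: -------
-------
-------
-------
---*---
--<*---
-------
-------
gen 3: -------
-------
-------
-------
--^*---
--**---
-------
-------
gen 4: -------
-------
-------
-------
--*>---
--**---
-------
-------
gen 5: -------
-------
-------
---^---
--*----
--**---
-------
-------
gen 6: -------
-------
-------
---*>--
--*----
--**---
-------
-------
gen 7: -------
-------
-------
---**--
--*-v--
--**---
-------
-------
gen 8: -------
-------
-------
---**--
--*<*--
--**---
-------
-------
gen 9: -------
-------
-------
---^*--
--***--
--**---
-------
-------

north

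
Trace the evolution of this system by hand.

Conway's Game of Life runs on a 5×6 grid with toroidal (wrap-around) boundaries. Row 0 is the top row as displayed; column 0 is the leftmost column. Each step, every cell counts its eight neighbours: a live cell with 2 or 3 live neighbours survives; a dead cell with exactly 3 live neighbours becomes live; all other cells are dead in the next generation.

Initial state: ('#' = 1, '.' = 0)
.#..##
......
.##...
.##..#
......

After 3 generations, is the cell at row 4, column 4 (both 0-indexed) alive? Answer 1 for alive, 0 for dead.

t=0: .#..##
......
.##...
.##..#
......
t=1: ......
###...
###...
###...
.##.##
t=2: ...#.#
#.#...
...#.#
......
..##.#
t=3: ##.#.#
#.##.#
......
..##..
..##..

0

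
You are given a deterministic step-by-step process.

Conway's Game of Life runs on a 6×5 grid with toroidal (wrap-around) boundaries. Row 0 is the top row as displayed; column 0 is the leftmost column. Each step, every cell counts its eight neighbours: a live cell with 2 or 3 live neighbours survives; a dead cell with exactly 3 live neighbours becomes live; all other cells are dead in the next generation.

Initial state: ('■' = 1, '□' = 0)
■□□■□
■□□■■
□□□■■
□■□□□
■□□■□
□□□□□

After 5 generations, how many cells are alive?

5

step 0: ■□□■□
■□□■■
□□□■■
□■□□□
■□□■□
□□□□□
step 1: ■□□■□
■□■□□
□□■■□
■□■■□
□□□□□
□□□□□
step 2: □■□□■
□□■□□
□□□□□
□■■■■
□□□□□
□□□□□
step 3: □□□□□
□□□□□
□■□□□
□□■■□
□□■■□
□□□□□
step 4: □□□□□
□□□□□
□□■□□
□■□■□
□□■■□
□□□□□
step 5: □□□□□
□□□□□
□□■□□
□■□■□
□□■■□
□□□□□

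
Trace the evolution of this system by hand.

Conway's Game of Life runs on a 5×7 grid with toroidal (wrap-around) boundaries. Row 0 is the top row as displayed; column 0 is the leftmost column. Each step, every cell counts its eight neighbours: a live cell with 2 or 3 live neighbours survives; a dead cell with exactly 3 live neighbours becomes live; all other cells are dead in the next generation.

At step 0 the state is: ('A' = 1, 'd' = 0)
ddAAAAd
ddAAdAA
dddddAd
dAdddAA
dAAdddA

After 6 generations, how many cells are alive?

8

[0] ddAAAAd
ddAAdAA
dddddAd
dAdddAA
dAAdddA
[1] Adddddd
ddAdddA
AdAdddd
dAAddAA
dAddddA
[2] AAddddA
AdddddA
AdAAdAd
ddAddAA
dAAddAA
[3] ddAdddd
ddAddAd
AdAAAAd
ddddddd
ddAdddd
[4] dAAAddd
ddAddAA
dAAAAAA
dAAdAdd
ddddddd
[5] dAAAddd
ddddddA
ddddddA
AAddAdd
ddddddd
[6] ddAdddd
AdAdddd
dddddAA
Adddddd
AddAddd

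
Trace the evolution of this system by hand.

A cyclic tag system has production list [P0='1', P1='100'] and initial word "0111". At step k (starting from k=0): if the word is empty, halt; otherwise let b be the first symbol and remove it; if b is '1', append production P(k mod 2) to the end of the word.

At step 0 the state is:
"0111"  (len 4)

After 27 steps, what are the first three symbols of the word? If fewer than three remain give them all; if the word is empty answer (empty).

110

[0] "0111"  (len 4)
[1] "111"  (len 3)
[2] "11100"  (len 5)
[3] "11001"  (len 5)
[4] "1001100"  (len 7)
[5] "0011001"  (len 7)
[6] "011001"  (len 6)
[7] "11001"  (len 5)
[8] "1001100"  (len 7)
[9] "0011001"  (len 7)
[10] "011001"  (len 6)
[11] "11001"  (len 5)
[12] "1001100"  (len 7)
[13] "0011001"  (len 7)
[14] "011001"  (len 6)
[15] "11001"  (len 5)
[16] "1001100"  (len 7)
[17] "0011001"  (len 7)
[18] "011001"  (len 6)
[19] "11001"  (len 5)
[20] "1001100"  (len 7)
[21] "0011001"  (len 7)
[22] "011001"  (len 6)
[23] "11001"  (len 5)
[24] "1001100"  (len 7)
[25] "0011001"  (len 7)
[26] "011001"  (len 6)
[27] "11001"  (len 5)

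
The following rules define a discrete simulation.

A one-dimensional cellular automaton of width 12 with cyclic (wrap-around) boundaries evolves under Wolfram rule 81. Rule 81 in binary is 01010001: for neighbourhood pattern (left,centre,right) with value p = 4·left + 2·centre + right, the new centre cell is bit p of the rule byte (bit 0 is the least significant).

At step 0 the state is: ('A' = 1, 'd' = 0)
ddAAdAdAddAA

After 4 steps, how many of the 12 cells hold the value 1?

gen 0: ddAAdAdAddAA
gen 1: AddAddddAddA
gen 2: AAddAAAddAdd
gen 3: dAAdddAAddAd
gen 4: ddAAAddAAddA

6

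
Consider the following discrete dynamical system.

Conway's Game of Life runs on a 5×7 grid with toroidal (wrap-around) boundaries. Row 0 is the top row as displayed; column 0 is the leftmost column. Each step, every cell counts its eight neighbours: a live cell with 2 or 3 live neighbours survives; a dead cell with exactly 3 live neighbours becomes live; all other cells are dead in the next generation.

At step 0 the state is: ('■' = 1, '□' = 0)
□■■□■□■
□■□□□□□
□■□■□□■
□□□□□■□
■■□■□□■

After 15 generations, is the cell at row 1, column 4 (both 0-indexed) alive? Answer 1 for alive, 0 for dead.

0

gen 0: □■■□■□■
□■□□□□□
□■□■□□■
□□□□□■□
■■□■□□■
gen 1: □□□■□■■
□■□■□■□
■□■□□□□
□■□□■■□
□■□■■□■
gen 2: □□□■□□■
■■□■□■□
■□■■□■■
□■□□■■■
□□□■□□■
gen 3: □□□■□■■
□■□■□■□
□□□■□□□
□■□□□□□
□□■■□□■
gen 4: ■□□■□■■
□□□■□■■
□□□□■□□
□□□■□□□
■□■■■■■
gen 5: □■□□□□□
■□□■□□□
□□□■■■□
□□■□□□■
■■■□□□□
gen 6: □□□□□□□
□□■■□□□
□□■■■■■
■□■□■■■
■□■□□□□
gen 7: □■■■□□□
□□■□□■□
■□□□□□□
■□■□□□□
■□□■□■□
gen 8: □■□■□□■
□□■■□□□
□□□□□□■
■□□□□□□
■□□■■□■
gen 9: □■□□□■■
■□■■□□□
□□□□□□□
■□□□□■□
□■■■■■■
gen 10: □□□□□□□
■■■□□□■
□■□□□□■
■■■■□■□
□■■■□□□
gen 11: □□□■□□□
□■■□□□■
□□□■□■□
□□□■■□■
■□□■■□□
gen 12: ■■□■■□□
□□■■■□□
■□□■□■■
□□■□□□■
□□■□□■□
gen 13: □■□□□■□
□□□□□□□
■■□□□■■
■■■■■□□
■□■□■■■
gen 14: ■■□□■■□
□■□□□■□
□□□■■■■
□□□□□□□
□□□□□□□
gen 15: ■■□□■■■
□■■■□□□
□□□□■■■
□□□□■■□
□□□□□□□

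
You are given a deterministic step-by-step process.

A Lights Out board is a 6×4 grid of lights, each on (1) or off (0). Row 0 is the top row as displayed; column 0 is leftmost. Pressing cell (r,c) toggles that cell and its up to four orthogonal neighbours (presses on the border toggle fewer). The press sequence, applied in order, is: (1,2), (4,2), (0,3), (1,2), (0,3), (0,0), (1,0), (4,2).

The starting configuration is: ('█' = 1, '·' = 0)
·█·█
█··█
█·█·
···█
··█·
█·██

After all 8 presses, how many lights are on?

k=0  ·█·█
█··█
█·█·
···█
··█·
█·██
k=1  ·███
███·
█···
···█
··█·
█·██
k=2  ·███
███·
█···
··██
·█·█
█··█
k=3  ·█··
████
█···
··██
·█·█
█··█
k=4  ·██·
█···
█·█·
··██
·█·█
█··█
k=5  ·█·█
█··█
█·█·
··██
·█·█
█··█
k=6  █··█
···█
█·█·
··██
·█·█
█··█
k=7  ···█
██·█
··█·
··██
·█·█
█··█
k=8  ···█
██·█
··█·
···█
··█·
█·██

10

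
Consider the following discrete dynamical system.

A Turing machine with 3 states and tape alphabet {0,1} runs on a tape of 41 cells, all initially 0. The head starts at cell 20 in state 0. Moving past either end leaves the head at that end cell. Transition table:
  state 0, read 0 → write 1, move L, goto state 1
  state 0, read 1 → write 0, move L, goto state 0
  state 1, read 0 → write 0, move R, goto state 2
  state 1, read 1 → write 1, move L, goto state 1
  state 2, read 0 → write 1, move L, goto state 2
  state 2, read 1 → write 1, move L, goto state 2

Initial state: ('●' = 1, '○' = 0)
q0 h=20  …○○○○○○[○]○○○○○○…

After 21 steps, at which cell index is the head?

1

[0] q0 h=20  …○○○○○○[○]○○○○○○…
[1] q1 h=19  …○○○○○○[○]●○○○○○…
[2] q2 h=20  …○○○○○○[●]○○○○○○…
[3] q2 h=19  …○○○○○○[○]●○○○○○…
[4] q2 h=18  …○○○○○○[○]●●○○○○…
[5] q2 h=17  …○○○○○○[○]●●●○○○…
[6] q2 h=16  …○○○○○○[○]●●●●○○…
[7] q2 h=15  …○○○○○○[○]●●●●●○…
[8] q2 h=14  …○○○○○○[○]●●●●●●…
[9] q2 h=13  …○○○○○○[○]●●●●●●…
[10] q2 h=12  …○○○○○○[○]●●●●●●…
[11] q2 h=11  …○○○○○○[○]●●●●●●…
[12] q2 h=10  …○○○○○○[○]●●●●●●…
[13] q2 h= 9  …○○○○○○[○]●●●●●●…
[14] q2 h= 8  …○○○○○○[○]●●●●●●…
[15] q2 h= 7  …○○○○○○[○]●●●●●●…
[16] q2 h= 6  |○○○○○○[○]●●●●●●…
[17] q2 h= 5  |○○○○○[○]●●●●●●…
[18] q2 h= 4  |○○○○[○]●●●●●●…
[19] q2 h= 3  |○○○[○]●●●●●●…
[20] q2 h= 2  |○○[○]●●●●●●…
[21] q2 h= 1  |○[○]●●●●●●…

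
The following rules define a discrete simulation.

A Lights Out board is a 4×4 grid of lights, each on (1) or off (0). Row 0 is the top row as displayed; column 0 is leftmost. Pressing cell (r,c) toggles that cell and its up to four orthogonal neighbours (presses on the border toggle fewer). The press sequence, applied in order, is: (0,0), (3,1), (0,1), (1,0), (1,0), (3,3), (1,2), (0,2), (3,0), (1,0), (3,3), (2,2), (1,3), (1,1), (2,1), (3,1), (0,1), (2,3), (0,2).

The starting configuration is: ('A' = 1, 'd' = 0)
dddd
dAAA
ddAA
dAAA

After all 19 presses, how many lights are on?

gen 0: dddd
dAAA
ddAA
dAAA
gen 1: AAdd
AAAA
ddAA
dAAA
gen 2: AAdd
AAAA
dAAA
AddA
gen 3: ddAd
AdAA
dAAA
AddA
gen 4: AdAd
dAAA
AAAA
AddA
gen 5: ddAd
AdAA
dAAA
AddA
gen 6: ddAd
AdAA
dAAd
AdAd
gen 7: dddd
AAdd
dAdd
AdAd
gen 8: dAAA
AAAd
dAdd
AdAd
gen 9: dAAA
AAAd
AAdd
dAAd
gen 10: AAAA
ddAd
dAdd
dAAd
gen 11: AAAA
ddAd
dAdA
dAdA
gen 12: AAAA
dddd
ddAd
dAAA
gen 13: AAAd
ddAA
ddAA
dAAA
gen 14: AdAd
AAdA
dAAA
dAAA
gen 15: AdAd
AddA
AddA
ddAA
gen 16: AdAd
AddA
AAdA
AAdA
gen 17: dAdd
AAdA
AAdA
AAdA
gen 18: dAdd
AAdd
AAAd
AAdd
gen 19: ddAA
AAAd
AAAd
AAdd

10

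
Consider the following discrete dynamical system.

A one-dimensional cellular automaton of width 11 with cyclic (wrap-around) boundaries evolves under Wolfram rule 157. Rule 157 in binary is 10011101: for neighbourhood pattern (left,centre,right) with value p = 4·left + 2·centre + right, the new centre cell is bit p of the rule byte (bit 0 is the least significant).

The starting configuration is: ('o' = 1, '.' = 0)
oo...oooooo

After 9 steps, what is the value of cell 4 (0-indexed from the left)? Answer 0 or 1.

gen 0: oo...oooooo
gen 1: o.oo.oooooo
gen 2: ..o..oooooo
gen 3: o.oo.ooooo.
gen 4: o.o..oooo..
gen 5: o.oo.ooo.o.
gen 6: o.o..oo..o.
gen 7: o.oo.o.o.o.
gen 8: o.o..o.o.o.
gen 9: o.oo.o.o.o.

0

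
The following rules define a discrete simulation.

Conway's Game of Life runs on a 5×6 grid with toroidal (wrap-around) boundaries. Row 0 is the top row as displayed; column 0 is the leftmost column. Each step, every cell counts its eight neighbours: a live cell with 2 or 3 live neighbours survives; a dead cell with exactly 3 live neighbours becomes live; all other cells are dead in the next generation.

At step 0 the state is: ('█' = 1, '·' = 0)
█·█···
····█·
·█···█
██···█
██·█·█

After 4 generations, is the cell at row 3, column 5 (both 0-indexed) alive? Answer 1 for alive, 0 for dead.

step 0: █·█···
····█·
·█···█
██···█
██·█·█
step 1: █·███·
██···█
·█··██
······
····█·
step 2: █·███·
······
·█··██
····██
····██
step 3: ···██·
███···
█···██
···█··
█·····
step 4: █·██·█
███···
█·████
█···█·
···██·

0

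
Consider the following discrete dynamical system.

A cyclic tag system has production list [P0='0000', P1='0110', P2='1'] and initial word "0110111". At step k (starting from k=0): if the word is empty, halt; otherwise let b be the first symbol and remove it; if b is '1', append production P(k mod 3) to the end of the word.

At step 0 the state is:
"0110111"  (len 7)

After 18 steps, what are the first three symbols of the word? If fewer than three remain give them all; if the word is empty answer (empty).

k=0  "0110111"  (len 7)
k=1  "110111"  (len 6)
k=2  "101110110"  (len 9)
k=3  "011101101"  (len 9)
k=4  "11101101"  (len 8)
k=5  "11011010110"  (len 11)
k=6  "10110101101"  (len 11)
k=7  "01101011010000"  (len 14)
k=8  "1101011010000"  (len 13)
k=9  "1010110100001"  (len 13)
k=10  "0101101000010000"  (len 16)
k=11  "101101000010000"  (len 15)
k=12  "011010000100001"  (len 15)
k=13  "11010000100001"  (len 14)
k=14  "10100001000010110"  (len 17)
k=15  "01000010000101101"  (len 17)
k=16  "1000010000101101"  (len 16)
k=17  "0000100001011010110"  (len 19)
k=18  "000100001011010110"  (len 18)

000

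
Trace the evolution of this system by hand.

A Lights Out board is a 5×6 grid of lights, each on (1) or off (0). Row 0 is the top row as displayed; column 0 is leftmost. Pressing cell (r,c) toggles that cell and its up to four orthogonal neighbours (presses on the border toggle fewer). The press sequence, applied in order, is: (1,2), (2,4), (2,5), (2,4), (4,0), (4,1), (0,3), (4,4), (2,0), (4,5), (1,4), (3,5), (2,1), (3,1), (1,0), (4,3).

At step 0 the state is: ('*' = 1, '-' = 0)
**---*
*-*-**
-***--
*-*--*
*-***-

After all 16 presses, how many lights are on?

k=0  **---*
*-*-**
-***--
*-*--*
*-***-
k=1  ***--*
**-***
-*-*--
*-*--*
*-***-
k=2  ***--*
**-*-*
-*--**
*-*-**
*-***-
k=3  ***--*
**-*--
-*----
*-*-*-
*-***-
k=4  ***--*
**-**-
-*-***
*-*---
*-***-
k=5  ***--*
**-**-
-*-***
--*---
-****-
k=6  ***--*
**-**-
-*-***
-**---
*--**-
k=7  **-***
**--*-
-*-***
-**---
*--**-
k=8  **-***
**--*-
-*-***
-**-*-
*----*
k=9  **-***
-*--*-
*--***
***-*-
*----*
k=10  **-***
-*--*-
*--***
***-**
*---*-
k=11  **-*-*
-*-*-*
*--*-*
***-**
*---*-
k=12  **-*-*
-*-*-*
*--*--
***---
*---**
k=13  **-*-*
---*-*
-***--
*-*---
*---**
k=14  **-*-*
---*-*
--**--
-*----
**--**
k=15  -*-*-*
**-*-*
*-**--
-*----
**--**
k=16  -*-*-*
**-*-*
*-**--
-*-*--
****-*

17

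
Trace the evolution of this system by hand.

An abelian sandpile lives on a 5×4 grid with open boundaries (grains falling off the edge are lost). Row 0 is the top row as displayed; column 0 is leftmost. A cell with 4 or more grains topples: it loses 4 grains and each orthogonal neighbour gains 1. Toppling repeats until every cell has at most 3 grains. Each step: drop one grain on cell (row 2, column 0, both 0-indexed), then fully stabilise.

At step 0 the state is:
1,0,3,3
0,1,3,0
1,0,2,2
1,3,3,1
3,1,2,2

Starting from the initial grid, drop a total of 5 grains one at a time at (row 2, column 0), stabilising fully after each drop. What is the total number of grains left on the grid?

k=0  1,0,3,3
0,1,3,0
1,0,2,2
1,3,3,1
3,1,2,2
k=1  1,0,3,3
0,1,3,0
2,0,2,2
1,3,3,1
3,1,2,2
k=2  1,0,3,3
0,1,3,0
3,0,2,2
1,3,3,1
3,1,2,2
k=3  1,0,3,3
1,1,3,0
0,1,2,2
2,3,3,1
3,1,2,2
k=4  1,0,3,3
1,1,3,0
1,1,2,2
2,3,3,1
3,1,2,2
k=5  1,0,3,3
1,1,3,0
2,1,2,2
2,3,3,1
3,1,2,2

36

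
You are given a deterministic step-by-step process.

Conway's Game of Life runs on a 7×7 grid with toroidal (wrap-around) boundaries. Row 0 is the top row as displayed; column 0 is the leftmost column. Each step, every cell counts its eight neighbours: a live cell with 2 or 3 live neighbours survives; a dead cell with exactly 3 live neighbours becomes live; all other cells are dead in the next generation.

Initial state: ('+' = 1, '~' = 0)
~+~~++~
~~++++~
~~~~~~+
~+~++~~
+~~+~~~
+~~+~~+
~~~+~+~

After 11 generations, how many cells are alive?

0) ~+~~++~
~~++++~
~~~~~~+
~+~++~~
+~~+~~~
+~~+~~+
~~~+~+~
1) ~~~~~~+
~~++~~+
~~~~~~~
+~+++~~
++~+~~+
+~++~~+
+~++~+~
2) ++~~+++
~~~~~~~
~+~~+~~
+~+++~+
~~~~~+~
~~~~~+~
+~++++~
3) +++~~~~
~+~~+~+
+++~++~
+++++~+
~~~+~+~
~~~+~+~
+~++~~~
4) ~~~~~~+
~~~~+~+
~~~~~~~
~~~~~~~
++~~~+~
~~~+~~+
+~~++~+
5) ~~~++~+
~~~~~+~
~~~~~~~
~~~~~~~
+~~~~~+
~+++~~~
+~~++~+
6) +~~+~~+
~~~~++~
~~~~~~~
~~~~~~~
+++~~~~
~+++++~
++~~~~+
7) ~+~~+~~
~~~~+++
~~~~~~~
~+~~~~~
+~~~+~~
~~~+++~
~~~~~~~
8) ~~~~+~~
~~~~++~
~~~~~+~
~~~~~~~
~~~+++~
~~~+++~
~~~+~+~
9) ~~~+~~~
~~~~++~
~~~~++~
~~~~~+~
~~~+~+~
~~+~~~+
~~~+~+~
10) ~~~+~+~
~~~+~+~
~~~~~~+
~~~~~++
~~~~+++
~~++~++
~~+++~~
11) ~~~~~+~
~~~~~++
~~~~+~+
+~~~+~~
+~~+~~~
~~+~~~+
~~~~~~+

12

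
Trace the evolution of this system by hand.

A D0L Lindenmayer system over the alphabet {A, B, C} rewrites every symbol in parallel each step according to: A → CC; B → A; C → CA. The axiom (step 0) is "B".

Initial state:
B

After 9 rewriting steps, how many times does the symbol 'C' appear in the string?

0) B
1) A
2) CC
3) CACA
4) CACCCACC
5) CACCCACACACCCACA
6) CACCCACACACCCACCCACCCACACACCCACC
7) CACCCACACACCCACCCACCCACACACCCACACACCCACACACCCACCCACCCACACACCCACA
8) CACCCACACACCCACCCACCCACACACCCACACACCCACACACCCACCCACCCACACA…CACACCCACCCACCCACACACCCACACACCCACACACCCACCCACCCACACACCCACC  (len 128)
9) CACCCACACACCCACCCACCCACACACCCACACACCCACACACCCACCCACCCACACA…CACACCCACCCACCCACACACCCACACACCCACACACCCACCCACCCACACACCCACA  (len 256)

170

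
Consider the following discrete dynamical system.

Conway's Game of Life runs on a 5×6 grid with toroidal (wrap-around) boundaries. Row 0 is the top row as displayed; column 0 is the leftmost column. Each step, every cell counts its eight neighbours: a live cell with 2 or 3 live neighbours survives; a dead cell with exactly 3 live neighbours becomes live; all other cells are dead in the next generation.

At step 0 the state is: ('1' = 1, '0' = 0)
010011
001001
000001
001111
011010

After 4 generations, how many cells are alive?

[0] 010011
001001
000001
001111
011010
[1] 010011
000001
101001
111001
010000
[2] 000011
010000
001010
001001
000010
[3] 000011
000111
011100
000011
000110
[4] 000000
100001
101000
000001
000100

6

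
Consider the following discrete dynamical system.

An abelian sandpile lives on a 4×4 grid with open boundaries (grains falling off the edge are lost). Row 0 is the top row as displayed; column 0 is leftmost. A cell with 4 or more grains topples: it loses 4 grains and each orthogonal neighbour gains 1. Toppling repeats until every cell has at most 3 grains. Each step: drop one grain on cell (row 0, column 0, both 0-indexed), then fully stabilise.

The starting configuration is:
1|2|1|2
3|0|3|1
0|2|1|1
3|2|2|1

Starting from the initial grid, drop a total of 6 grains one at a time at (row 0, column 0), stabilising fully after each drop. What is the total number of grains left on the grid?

25

0) 1|2|1|2
3|0|3|1
0|2|1|1
3|2|2|1
1) 2|2|1|2
3|0|3|1
0|2|1|1
3|2|2|1
2) 3|2|1|2
3|0|3|1
0|2|1|1
3|2|2|1
3) 1|3|1|2
0|1|3|1
1|2|1|1
3|2|2|1
4) 2|3|1|2
0|1|3|1
1|2|1|1
3|2|2|1
5) 3|3|1|2
0|1|3|1
1|2|1|1
3|2|2|1
6) 1|0|2|2
1|2|3|1
1|2|1|1
3|2|2|1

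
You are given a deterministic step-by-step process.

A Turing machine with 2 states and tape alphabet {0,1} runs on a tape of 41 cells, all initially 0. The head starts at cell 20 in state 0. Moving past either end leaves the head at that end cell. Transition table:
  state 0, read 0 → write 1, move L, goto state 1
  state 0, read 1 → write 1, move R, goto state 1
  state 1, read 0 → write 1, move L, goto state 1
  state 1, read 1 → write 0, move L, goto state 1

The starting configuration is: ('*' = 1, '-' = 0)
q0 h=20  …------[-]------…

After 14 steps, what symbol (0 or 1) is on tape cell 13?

k=0  q0 h=20  …------[-]------…
k=1  q1 h=19  …------[-]*-----…
k=2  q1 h=18  …------[-]**----…
k=3  q1 h=17  …------[-]***---…
k=4  q1 h=16  …------[-]****--…
k=5  q1 h=15  …------[-]*****-…
k=6  q1 h=14  …------[-]******…
k=7  q1 h=13  …------[-]******…
k=8  q1 h=12  …------[-]******…
k=9  q1 h=11  …------[-]******…
k=10  q1 h=10  …------[-]******…
k=11  q1 h= 9  …------[-]******…
k=12  q1 h= 8  …------[-]******…
k=13  q1 h= 7  …------[-]******…
k=14  q1 h= 6  |------[-]******…

1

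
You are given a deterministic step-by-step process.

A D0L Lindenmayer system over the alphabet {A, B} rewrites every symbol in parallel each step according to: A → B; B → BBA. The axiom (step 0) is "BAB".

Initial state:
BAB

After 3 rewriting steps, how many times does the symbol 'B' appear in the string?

29

gen 0: BAB
gen 1: BBABBBA
gen 2: BBABBABBBABBABBAB
gen 3: BBABBABBBABBABBBABBABBABBBABBABBBABBABBBA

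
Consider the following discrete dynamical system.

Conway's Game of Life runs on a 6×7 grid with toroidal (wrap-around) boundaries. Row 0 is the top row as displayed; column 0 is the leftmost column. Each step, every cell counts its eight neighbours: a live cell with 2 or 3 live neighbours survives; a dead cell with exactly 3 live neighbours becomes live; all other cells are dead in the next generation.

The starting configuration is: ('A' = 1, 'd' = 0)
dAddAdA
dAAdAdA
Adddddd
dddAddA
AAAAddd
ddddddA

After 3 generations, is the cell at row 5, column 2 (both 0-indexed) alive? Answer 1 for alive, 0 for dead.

k=0  dAddAdA
dAAdAdA
Adddddd
dddAddA
AAAAddd
ddddddA
k=1  dAAAddA
dAAAddA
AAAAdAA
dddAddA
AAAAddA
dddAdAA
k=2  dAddddA
ddddddd
dddddAd
ddddddd
dAdAddd
dddddAd
k=3  ddddddd
ddddddd
ddddddd
ddddddd
ddddddd
AdAdddd

1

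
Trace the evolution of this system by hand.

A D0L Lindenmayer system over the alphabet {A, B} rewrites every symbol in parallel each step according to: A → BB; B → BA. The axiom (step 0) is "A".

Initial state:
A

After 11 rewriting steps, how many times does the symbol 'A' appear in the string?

gen 0: A
gen 1: BB
gen 2: BABA
gen 3: BABBBABB
gen 4: BABBBABABABBBABA
gen 5: BABBBABABABBBABBBABBBABABABBBABB
gen 6: BABBBABABABBBABBBABBBABABABBBABABABBBABABABBBABBBABBBABABABBBABA
gen 7: BABBBABABABBBABBBABBBABABABBBABABABBBABABABBBABBBABBBABABA…BABABBBABBBABBBABABABBBABABABBBABABABBBABBBABBBABABABBBABB  (len 128)
gen 8: BABBBABABABBBABBBABBBABABABBBABABABBBABABABBBABBBABBBABABA…BABABBBABBBABBBABABABBBABABABBBABABABBBABBBABBBABABABBBABA  (len 256)
gen 9: BABBBABABABBBABBBABBBABABABBBABABABBBABABABBBABBBABBBABABA…BABABBBABBBABBBABABABBBABABABBBABABABBBABBBABBBABABABBBABB  (len 512)
gen 10: BABBBABABABBBABBBABBBABABABBBABABABBBABABABBBABBBABBBABABA…BABABBBABBBABBBABABABBBABABABBBABABABBBABBBABBBABABABBBABA  (len 1024)
gen 11: BABBBABABABBBABBBABBBABABABBBABABABBBABABABBBABBBABBBABABA…BABABBBABBBABBBABABABBBABABABBBABABABBBABBBABBBABABABBBABB  (len 2048)

682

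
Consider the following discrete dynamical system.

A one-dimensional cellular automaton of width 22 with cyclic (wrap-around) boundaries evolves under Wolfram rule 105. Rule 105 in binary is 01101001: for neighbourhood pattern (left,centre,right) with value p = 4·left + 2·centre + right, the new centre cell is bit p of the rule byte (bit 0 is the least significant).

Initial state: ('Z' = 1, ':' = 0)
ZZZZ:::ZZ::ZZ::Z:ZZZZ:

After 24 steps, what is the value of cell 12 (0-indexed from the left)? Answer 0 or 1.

0

step 0: ZZZZ:::ZZ::ZZ::Z:ZZZZ:
step 1: Z::Z:Z:ZZ::ZZ:::ZZ::ZZ
step 2: Z:::Z:ZZZ::ZZ:Z:ZZ::Z:
step 3: ::Z::ZZ:Z::ZZZ:ZZZ:::Z
step 4: :::::ZZZ:::Z:ZZZ:Z:Z::
step 5: ZZZZ:Z:Z:Z::ZZ:ZZ:Z::Z
step 6: :::ZZ:Z:Z:::ZZZZZZ:::Z
step 7: :Z:ZZZ:Z::Z:Z::::Z:Z::
step 8: ::ZZ:ZZ::::Z::ZZ::Z::Z
step 9: ::ZZZZZ:ZZ::::ZZ::::::
step 10: Z:Z:::ZZZZ:ZZ:ZZ:ZZZZZ
step 11: ZZ::Z:Z::ZZZZZZZZZ::::
step 12: ZZ:::Z:::Z:::::::Z:ZZ:
step 13: ZZ:Z:::Z:::ZZZZZ::ZZZZ
step 14: :ZZ::Z:::Z:Z:::Z::Z:::
step 15: :ZZ::::Z::Z::Z::::::ZZ
step 16: ZZZ:ZZ:::::::::ZZZZ:ZZ
step 17: ::ZZZZ:ZZZZZZZ:Z::ZZZ:
step 18: Z:Z::ZZZ:::::ZZ:::Z:Z:
step 19: :Z:::Z:Z:ZZZ:ZZ:Z::Z:Z
step 20: Z::Z::Z:ZZ:ZZZZZ::::Z:
step 21: :::::::ZZZZZ:::Z:ZZ::Z
step 22: :ZZZZZ:Z:::Z:Z::ZZZ:::
step 23: :Z:::ZZ::Z::Z:::Z:Z:ZZ
step 24: Z::Z:ZZ:::::::Z::Z:ZZZ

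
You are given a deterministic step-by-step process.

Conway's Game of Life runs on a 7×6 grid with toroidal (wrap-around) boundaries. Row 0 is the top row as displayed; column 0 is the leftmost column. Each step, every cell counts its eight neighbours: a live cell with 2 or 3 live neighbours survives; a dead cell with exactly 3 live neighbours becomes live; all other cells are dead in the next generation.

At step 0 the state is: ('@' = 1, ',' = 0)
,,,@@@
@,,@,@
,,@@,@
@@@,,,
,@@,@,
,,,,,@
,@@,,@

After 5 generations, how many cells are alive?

[0] ,,,@@@
@,,@,@
,,@@,@
@@@,,,
,@@,@,
,,,,,@
,@@,,@
[1] ,@,@,,
@,,,,,
,,,@,@
@,,,@@
,,@@,@
,,,@@@
,,@@,@
[2] @@,@@,
@,@,@,
,,,,,,
@,@,,,
,,@,,,
@,,,,@
@,,,,@
[3] ,,@@@,
@,@,@,
,,,@,@
,@,,,,
@,,,,@
@@,,,@
,,,,,,
[4] ,@@,@@
,@@,,,
@@@@@@
,,,,@@
,,,,,@
,@,,,@
@@@@@@
[5] ,,,,,,
,,,,,,
,,,,,,
,@@,,,
,,,,,@
,@,@,,
,,,,,,

5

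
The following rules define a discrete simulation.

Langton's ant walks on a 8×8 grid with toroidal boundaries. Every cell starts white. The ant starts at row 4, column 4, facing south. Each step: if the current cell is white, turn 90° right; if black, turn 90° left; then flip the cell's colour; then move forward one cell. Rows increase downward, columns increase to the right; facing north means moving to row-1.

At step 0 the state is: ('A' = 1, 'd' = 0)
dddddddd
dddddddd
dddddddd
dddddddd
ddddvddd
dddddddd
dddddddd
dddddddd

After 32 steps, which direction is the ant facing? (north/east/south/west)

north

k=0  dddddddd
dddddddd
dddddddd
dddddddd
ddddvddd
dddddddd
dddddddd
dddddddd
k=1  dddddddd
dddddddd
dddddddd
dddddddd
ddd<Addd
dddddddd
dddddddd
dddddddd
k=2  dddddddd
dddddddd
dddddddd
ddd^dddd
dddAAddd
dddddddd
dddddddd
dddddddd
k=3  dddddddd
dddddddd
dddddddd
dddA>ddd
dddAAddd
dddddddd
dddddddd
dddddddd
k=4  dddddddd
dddddddd
dddddddd
dddAAddd
dddAvddd
dddddddd
dddddddd
dddddddd
k=5  dddddddd
dddddddd
dddddddd
dddAAddd
dddAd>dd
dddddddd
dddddddd
dddddddd
k=6  dddddddd
dddddddd
dddddddd
dddAAddd
dddAdAdd
dddddvdd
dddddddd
dddddddd
k=7  dddddddd
dddddddd
dddddddd
dddAAddd
dddAdAdd
dddd<Add
dddddddd
dddddddd
k=8  dddddddd
dddddddd
dddddddd
dddAAddd
dddA^Add
ddddAAdd
dddddddd
dddddddd
k=9  dddddddd
dddddddd
dddddddd
dddAAddd
dddAA>dd
ddddAAdd
dddddddd
dddddddd
k=10  dddddddd
dddddddd
dddddddd
dddAA^dd
dddAAddd
ddddAAdd
dddddddd
dddddddd
k=11  dddddddd
dddddddd
dddddddd
dddAAA>d
dddAAddd
ddddAAdd
dddddddd
dddddddd
k=12  dddddddd
dddddddd
dddddddd
dddAAAAd
dddAAdvd
ddddAAdd
dddddddd
dddddddd
k=13  dddddddd
dddddddd
dddddddd
dddAAAAd
dddAA<Ad
ddddAAdd
dddddddd
dddddddd
k=14  dddddddd
dddddddd
dddddddd
dddAA^Ad
dddAAAAd
ddddAAdd
dddddddd
dddddddd
k=15  dddddddd
dddddddd
dddddddd
dddA<dAd
dddAAAAd
ddddAAdd
dddddddd
dddddddd
k=16  dddddddd
dddddddd
dddddddd
dddAddAd
dddAvAAd
ddddAAdd
dddddddd
dddddddd
k=17  dddddddd
dddddddd
dddddddd
dddAddAd
dddAd>Ad
ddddAAdd
dddddddd
dddddddd
k=18  dddddddd
dddddddd
dddddddd
dddAd^Ad
dddAddAd
ddddAAdd
dddddddd
dddddddd
k=19  dddddddd
dddddddd
dddddddd
dddAdA>d
dddAddAd
ddddAAdd
dddddddd
dddddddd
k=20  dddddddd
dddddddd
dddddd^d
dddAdAdd
dddAddAd
ddddAAdd
dddddddd
dddddddd
k=21  dddddddd
dddddddd
ddddddA>
dddAdAdd
dddAddAd
ddddAAdd
dddddddd
dddddddd
k=22  dddddddd
dddddddd
ddddddAA
dddAdAdv
dddAddAd
ddddAAdd
dddddddd
dddddddd
k=23  dddddddd
dddddddd
ddddddAA
dddAdA<A
dddAddAd
ddddAAdd
dddddddd
dddddddd
k=24  dddddddd
dddddddd
dddddd^A
dddAdAAA
dddAddAd
ddddAAdd
dddddddd
dddddddd
k=25  dddddddd
dddddddd
ddddd<dA
dddAdAAA
dddAddAd
ddddAAdd
dddddddd
dddddddd
k=26  dddddddd
ddddd^dd
dddddAdA
dddAdAAA
dddAddAd
ddddAAdd
dddddddd
dddddddd
k=27  dddddddd
dddddA>d
dddddAdA
dddAdAAA
dddAddAd
ddddAAdd
dddddddd
dddddddd
k=28  dddddddd
dddddAAd
dddddAvA
dddAdAAA
dddAddAd
ddddAAdd
dddddddd
dddddddd
k=29  dddddddd
dddddAAd
ddddd<AA
dddAdAAA
dddAddAd
ddddAAdd
dddddddd
dddddddd
k=30  dddddddd
dddddAAd
ddddddAA
dddAdvAA
dddAddAd
ddddAAdd
dddddddd
dddddddd
k=31  dddddddd
dddddAAd
ddddddAA
dddAdd>A
dddAddAd
ddddAAdd
dddddddd
dddddddd
k=32  dddddddd
dddddAAd
dddddd^A
dddAdddA
dddAddAd
ddddAAdd
dddddddd
dddddddd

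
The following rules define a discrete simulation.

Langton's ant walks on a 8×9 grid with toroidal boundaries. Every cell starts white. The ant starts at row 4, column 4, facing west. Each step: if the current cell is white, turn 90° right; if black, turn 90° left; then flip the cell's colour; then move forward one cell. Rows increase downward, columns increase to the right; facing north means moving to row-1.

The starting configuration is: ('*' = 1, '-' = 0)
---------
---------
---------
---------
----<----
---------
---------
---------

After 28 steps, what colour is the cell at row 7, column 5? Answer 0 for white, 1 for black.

t=0: ---------
---------
---------
---------
----<----
---------
---------
---------
t=1: ---------
---------
---------
----^----
----*----
---------
---------
---------
t=2: ---------
---------
---------
----*>---
----*----
---------
---------
---------
t=3: ---------
---------
---------
----**---
----*v---
---------
---------
---------
t=4: ---------
---------
---------
----**---
----<*---
---------
---------
---------
t=5: ---------
---------
---------
----**---
-----*---
----v----
---------
---------
t=6: ---------
---------
---------
----**---
-----*---
---<*----
---------
---------
t=7: ---------
---------
---------
----**---
---^-*---
---**----
---------
---------
t=8: ---------
---------
---------
----**---
---*>*---
---**----
---------
---------
t=9: ---------
---------
---------
----**---
---***---
---*v----
---------
---------
t=10: ---------
---------
---------
----**---
---***---
---*->---
---------
---------
t=11: ---------
---------
---------
----**---
---***---
---*-*---
-----v---
---------
t=12: ---------
---------
---------
----**---
---***---
---*-*---
----<*---
---------
t=13: ---------
---------
---------
----**---
---***---
---*^*---
----**---
---------
t=14: ---------
---------
---------
----**---
---***---
---**>---
----**---
---------
t=15: ---------
---------
---------
----**---
---**^---
---**----
----**---
---------
t=16: ---------
---------
---------
----**---
---*<----
---**----
----**---
---------
t=17: ---------
---------
---------
----**---
---*-----
---*v----
----**---
---------
t=18: ---------
---------
---------
----**---
---*-----
---*->---
----**---
---------
t=19: ---------
---------
---------
----**---
---*-----
---*-*---
----*v---
---------
t=20: ---------
---------
---------
----**---
---*-----
---*-*---
----*->--
---------
t=21: ---------
---------
---------
----**---
---*-----
---*-*---
----*-*--
------v--
t=22: ---------
---------
---------
----**---
---*-----
---*-*---
----*-*--
-----<*--
t=23: ---------
---------
---------
----**---
---*-----
---*-*---
----*^*--
-----**--
t=24: ---------
---------
---------
----**---
---*-----
---*-*---
----**>--
-----**--
t=25: ---------
---------
---------
----**---
---*-----
---*-*^--
----**---
-----**--
t=26: ---------
---------
---------
----**---
---*-----
---*-**>-
----**---
-----**--
t=27: ---------
---------
---------
----**---
---*-----
---*-***-
----**-v-
-----**--
t=28: ---------
---------
---------
----**---
---*-----
---*-***-
----**<*-
-----**--

1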